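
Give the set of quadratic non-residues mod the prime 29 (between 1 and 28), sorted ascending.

Square k = 1,…,14 (k and 29−k give the same square):
1²=1, 2²=4, 3²=9, 4²=16, 5²=25, 6²≡7, 7²≡20, 8²≡6, 9²≡23, 10²≡13, 11²≡5, 12²≡28, 13²≡24, 14²≡22 (mod 29).
The residues are {1, 4, 5, 6, 7, 9, 13, 16, 20, 22, 23, 24, 25, 28}; the non-residues are the remaining 14 nonzero classes.

2 3 8 10 11 12 14 15 17 18 19 21 26 27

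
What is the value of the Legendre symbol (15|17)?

Euler's criterion: (15/17) ≡ 15^8 (mod 17).
15^2 ≡ 4 (mod 17)
15^4 ≡ 16 (mod 17)
15^8 ≡ 1 (mod 17)
15^8 = 15^(8) ≡ 1 (mod 17).
Result is 1, so (15/17) = 1.

1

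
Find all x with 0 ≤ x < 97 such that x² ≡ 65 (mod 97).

97 ≡ 1 (mod 4), so we find a root by search.
Trying successive values, 29² = 841 ≡ 65 (mod 97). The other root is 97 − 29 = 68.

29, 68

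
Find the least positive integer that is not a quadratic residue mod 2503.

3

(2/2503) = +1, so 2 is a residue.
(3/2503) = −1, so 3 is the smallest positive non-residue mod 2503.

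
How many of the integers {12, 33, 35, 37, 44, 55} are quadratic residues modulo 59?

(12/59) = +1 → QR.
(33/59) = -1 → non-residue.
(35/59) = +1 → QR.
(37/59) = -1 → non-residue.
(44/59) = -1 → non-residue.
(55/59) = -1 → non-residue.
Total quadratic residues among the 6: 2.

2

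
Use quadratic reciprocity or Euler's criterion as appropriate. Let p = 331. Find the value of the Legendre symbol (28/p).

-1

Pull out 2^2: since 331 ≡ 3 (mod 8), (2/331) = -1, so (2/331)^2 = +1.
Reciprocity: 7 ≡ 3 and 331 ≡ 3 (mod 4), so (7/331) = −(331/7).
Reduce top mod 7: now compute (2/7).
Pull out 2: since 7 ≡ 7 (mod 8), (2/7) = +1.
Reached (1/7) = 1. Collecting the sign flips along the way, the symbol is -1.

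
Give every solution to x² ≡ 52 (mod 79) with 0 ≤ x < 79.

17, 62

Since 79 ≡ 3 (mod 4), a square root of 52 is 52^((79+1)/4) = 52^20 mod 79.
Repeated squaring: 52^2≡18, 52^4≡8, 52^8≡64, 52^16≡67 (mod 79).
52^20 = 52^(16+4) ≡ 62 (mod 79).
Check: 62² = 3844 ≡ 52 (mod 79). The two roots are 17 and 62.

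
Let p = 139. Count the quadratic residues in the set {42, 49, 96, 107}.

4

(42/139) = +1 → QR.
(49/139) = +1 → QR.
(96/139) = +1 → QR.
(107/139) = +1 → QR.
Total quadratic residues among the 4: 4.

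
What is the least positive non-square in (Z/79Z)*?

3

(2/79) = +1, so 2 is a residue.
(3/79) = −1, so 3 is the smallest positive non-residue mod 79.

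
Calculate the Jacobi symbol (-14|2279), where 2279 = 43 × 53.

First reduce: -14 ≡ 2265 (mod 2279).
Reciprocity: 2265 ≡ 1 and 2279 ≡ 3 (mod 4), so (2265/2279) = +(2279/2265).
Reduce top mod 2265: now compute (14/2265).
Pull out 2: since 2265 ≡ 1 (mod 8), (2/2265) = +1.
Reciprocity: 7 ≡ 3 and 2265 ≡ 1 (mod 4), so (7/2265) = +(2265/7).
Reduce top mod 7: now compute (4/7).
Pull out 2^2: since 7 ≡ 7 (mod 8), (2/7) = +1, so (2/7)^2 = +1.
Reached (1/7) = 1. Collecting the sign flips along the way, the symbol is +1.

1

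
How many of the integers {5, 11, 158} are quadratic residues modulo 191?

(5/191) = +1 → QR.
(11/191) = -1 → non-residue.
(158/191) = +1 → QR.
Total quadratic residues among the 3: 2.

2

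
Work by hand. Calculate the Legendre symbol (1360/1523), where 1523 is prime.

1

Pull out 2^4: since 1523 ≡ 3 (mod 8), (2/1523) = -1, so (2/1523)^4 = +1.
Reciprocity: 85 ≡ 1 and 1523 ≡ 3 (mod 4), so (85/1523) = +(1523/85).
Reduce top mod 85: now compute (78/85).
Pull out 2: since 85 ≡ 5 (mod 8), (2/85) = -1.
Reciprocity: 39 ≡ 3 and 85 ≡ 1 (mod 4), so (39/85) = +(85/39).
Reduce top mod 39: now compute (7/39).
Reciprocity: 7 ≡ 3 and 39 ≡ 3 (mod 4), so (7/39) = −(39/7).
Reduce top mod 7: now compute (4/7).
Pull out 2^2: since 7 ≡ 7 (mod 8), (2/7) = +1, so (2/7)^2 = +1.
Reached (1/7) = 1. Collecting the sign flips along the way, the symbol is +1.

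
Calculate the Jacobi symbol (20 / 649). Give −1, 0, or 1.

1

Pull out 2^2: since 649 ≡ 1 (mod 8), (2/649) = +1, so (2/649)^2 = +1.
Reciprocity: 5 ≡ 1 and 649 ≡ 1 (mod 4), so (5/649) = +(649/5).
Reduce top mod 5: now compute (4/5).
Pull out 2^2: since 5 ≡ 5 (mod 8), (2/5) = -1, so (2/5)^2 = +1.
Reached (1/5) = 1. Collecting the sign flips along the way, the symbol is +1.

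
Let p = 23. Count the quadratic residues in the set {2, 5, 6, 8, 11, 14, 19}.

3

(2/23) = +1 → QR.
(5/23) = -1 → non-residue.
(6/23) = +1 → QR.
(8/23) = +1 → QR.
(11/23) = -1 → non-residue.
(14/23) = -1 → non-residue.
(19/23) = -1 → non-residue.
Total quadratic residues among the 7: 3.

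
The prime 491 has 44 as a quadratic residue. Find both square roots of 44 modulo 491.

59, 432

Since 491 ≡ 3 (mod 4), a square root of 44 is 44^((491+1)/4) = 44^123 mod 491.
Repeated squaring: 44^2≡463, 44^4≡293, 44^8≡415, 44^16≡375, 44^32≡199, 44^64≡321 (mod 491).
44^123 = 44^(64+32+16+8+2+1) ≡ 432 (mod 491).
Check: 432² = 186624 ≡ 44 (mod 491). The two roots are 59 and 432.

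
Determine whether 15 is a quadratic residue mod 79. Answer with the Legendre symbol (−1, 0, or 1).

-1

Euler's criterion: (15/79) ≡ 15^39 (mod 79).
15^2 ≡ 67 (mod 79)
15^4 ≡ 65 (mod 79)
15^8 ≡ 38 (mod 79)
15^16 ≡ 22 (mod 79)
15^32 ≡ 10 (mod 79)
15^39 = 15^(32+4+2+1) ≡ 78 (mod 79).
Result is 78 ≡ −1, so (15/79) = −1.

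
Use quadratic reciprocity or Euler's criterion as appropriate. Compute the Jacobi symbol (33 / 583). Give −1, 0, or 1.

0

Reciprocity: 33 ≡ 1 and 583 ≡ 3 (mod 4), so (33/583) = +(583/33).
Reduce top mod 33: now compute (22/33).
Pull out 2: since 33 ≡ 1 (mod 8), (2/33) = +1.
Reciprocity: 11 ≡ 3 and 33 ≡ 1 (mod 4), so (11/33) = +(33/11).
Reduce top mod 11: now compute (0/11).
Top reduces to 0: gcd > 1, so the symbol is 0.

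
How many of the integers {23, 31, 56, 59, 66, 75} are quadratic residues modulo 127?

1

(23/127) = -1 → non-residue.
(31/127) = +1 → QR.
(56/127) = -1 → non-residue.
(59/127) = -1 → non-residue.
(66/127) = -1 → non-residue.
(75/127) = -1 → non-residue.
Total quadratic residues among the 6: 1.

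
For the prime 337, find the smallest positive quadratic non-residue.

(2/337) = +1, so 2 is a residue.
(3/337) = +1, so 3 is a residue.
(4/337) = +1, so 4 is a residue.
(5/337) = −1, so 5 is the smallest positive non-residue mod 337.

5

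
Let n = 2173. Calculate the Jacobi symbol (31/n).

Reciprocity: 31 ≡ 3 and 2173 ≡ 1 (mod 4), so (31/2173) = +(2173/31).
Reduce top mod 31: now compute (3/31).
Reciprocity: 3 ≡ 3 and 31 ≡ 3 (mod 4), so (3/31) = −(31/3).
Reduce top mod 3: now compute (1/3).
Reached (1/3) = 1. Collecting the sign flips along the way, the symbol is -1.

-1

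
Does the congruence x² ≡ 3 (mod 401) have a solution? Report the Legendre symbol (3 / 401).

Reciprocity: 3 ≡ 3 and 401 ≡ 1 (mod 4), so (3/401) = +(401/3).
Reduce top mod 3: now compute (2/3).
Pull out 2: since 3 ≡ 3 (mod 8), (2/3) = -1.
Reached (1/3) = 1. Collecting the sign flips along the way, the symbol is -1.

-1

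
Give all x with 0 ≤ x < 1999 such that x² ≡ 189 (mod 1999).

816, 1183

Since 1999 ≡ 3 (mod 4), a square root of 189 is 189^((1999+1)/4) = 189^500 mod 1999.
Repeated squaring: 189^2≡1738, 189^4≡155, 189^8≡37, 189^16≡1369, 189^32≡1098, 189^64≡207, 189^128≡870, 189^256≡1278 (mod 1999).
189^500 = 189^(256+128+64+32+16+4) ≡ 816 (mod 1999).
Check: 816² = 665856 ≡ 189 (mod 1999). The two roots are 816 and 1183.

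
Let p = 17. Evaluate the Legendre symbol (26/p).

1

Euler's criterion: (26/17) ≡ 9^8 (mod 17).
9^2 ≡ 13 (mod 17)
9^4 ≡ 16 (mod 17)
9^8 ≡ 1 (mod 17)
9^8 = 9^(8) ≡ 1 (mod 17).
Result is 1, so (26/17) = 1.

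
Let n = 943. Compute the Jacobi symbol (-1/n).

-1

First reduce: -1 ≡ 942 (mod 943).
Pull out 2: since 943 ≡ 7 (mod 8), (2/943) = +1.
Reciprocity: 471 ≡ 3 and 943 ≡ 3 (mod 4), so (471/943) = −(943/471).
Reduce top mod 471: now compute (1/471).
Reached (1/471) = 1. Collecting the sign flips along the way, the symbol is -1.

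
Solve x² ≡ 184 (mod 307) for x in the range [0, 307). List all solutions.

106, 201

Since 307 ≡ 3 (mod 4), a square root of 184 is 184^((307+1)/4) = 184^77 mod 307.
Repeated squaring: 184^2≡86, 184^4≡28, 184^8≡170, 184^16≡42, 184^32≡229, 184^64≡251 (mod 307).
184^77 = 184^(64+8+4+1) ≡ 201 (mod 307).
Check: 201² = 40401 ≡ 184 (mod 307). The two roots are 106 and 201.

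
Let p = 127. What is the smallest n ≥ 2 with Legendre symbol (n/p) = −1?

3

(2/127) = +1, so 2 is a residue.
(3/127) = −1, so 3 is the smallest positive non-residue mod 127.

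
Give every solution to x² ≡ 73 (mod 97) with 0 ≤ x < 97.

97 ≡ 1 (mod 4), so we find a root by search.
Trying successive values, 48² = 2304 ≡ 73 (mod 97). The other root is 97 − 48 = 49.

48, 49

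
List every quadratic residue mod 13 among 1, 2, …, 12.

1,3,4,9,10,12

Square k = 1,…,6 (k and 13−k give the same square):
1²=1, 2²=4, 3²=9, 4²≡3, 5²≡12, 6²≡10 (mod 13).
So the quadratic residues mod 13 are {1, 3, 4, 9, 10, 12}.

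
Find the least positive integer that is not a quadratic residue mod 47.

5

(2/47) = +1, so 2 is a residue.
(3/47) = +1, so 3 is a residue.
(4/47) = +1, so 4 is a residue.
(5/47) = −1, so 5 is the smallest positive non-residue mod 47.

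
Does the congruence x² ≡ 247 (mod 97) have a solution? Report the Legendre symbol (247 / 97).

1

Euler's criterion: (247/97) ≡ 53^48 (mod 97).
53^2 ≡ 93 (mod 97)
53^4 ≡ 16 (mod 97)
53^8 ≡ 62 (mod 97)
53^16 ≡ 61 (mod 97)
53^32 ≡ 35 (mod 97)
53^48 = 53^(32+16) ≡ 1 (mod 97).
Result is 1, so (247/97) = 1.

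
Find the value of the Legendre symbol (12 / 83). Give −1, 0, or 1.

Pull out 2^2: since 83 ≡ 3 (mod 8), (2/83) = -1, so (2/83)^2 = +1.
Reciprocity: 3 ≡ 3 and 83 ≡ 3 (mod 4), so (3/83) = −(83/3).
Reduce top mod 3: now compute (2/3).
Pull out 2: since 3 ≡ 3 (mod 8), (2/3) = -1.
Reached (1/3) = 1. Collecting the sign flips along the way, the symbol is +1.

1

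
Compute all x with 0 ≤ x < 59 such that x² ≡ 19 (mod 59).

Since 59 ≡ 3 (mod 4), a square root of 19 is 19^((59+1)/4) = 19^15 mod 59.
Repeated squaring: 19^2≡7, 19^4≡49, 19^8≡41 (mod 59).
19^15 = 19^(8+4+2+1) ≡ 45 (mod 59).
Check: 45² = 2025 ≡ 19 (mod 59). The two roots are 14 and 45.

14, 45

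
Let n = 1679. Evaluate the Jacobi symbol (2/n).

1

Pull out 2: since 1679 ≡ 7 (mod 8), (2/1679) = +1.
Reached (1/1679) = 1. Collecting the sign flips along the way, the symbol is +1.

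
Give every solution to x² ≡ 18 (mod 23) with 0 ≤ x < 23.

Since 23 ≡ 3 (mod 4), a square root of 18 is 18^((23+1)/4) = 18^6 mod 23.
Repeated squaring: 18^2≡2, 18^4≡4 (mod 23).
18^6 = 18^(4+2) ≡ 8 (mod 23).
Check: 8² = 64 ≡ 18 (mod 23). The two roots are 8 and 15.

8, 15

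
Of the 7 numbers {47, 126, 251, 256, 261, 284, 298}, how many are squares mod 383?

(47/383) = -1 → non-residue.
(126/383) = +1 → QR.
(251/383) = +1 → QR.
(256/383) = +1 → QR.
(261/383) = +1 → QR.
(284/383) = +1 → QR.
(298/383) = +1 → QR.
Total quadratic residues among the 7: 6.

6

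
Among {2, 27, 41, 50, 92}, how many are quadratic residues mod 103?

(2/103) = +1 → QR.
(27/103) = -1 → non-residue.
(41/103) = +1 → QR.
(50/103) = +1 → QR.
(92/103) = +1 → QR.
Total quadratic residues among the 5: 4.

4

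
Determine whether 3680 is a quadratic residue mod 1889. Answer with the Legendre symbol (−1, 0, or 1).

1

First reduce: 3680 ≡ 1791 (mod 1889).
Reciprocity: 1791 ≡ 3 and 1889 ≡ 1 (mod 4), so (1791/1889) = +(1889/1791).
Reduce top mod 1791: now compute (98/1791).
Pull out 2: since 1791 ≡ 7 (mod 8), (2/1791) = +1.
Reciprocity: 49 ≡ 1 and 1791 ≡ 3 (mod 4), so (49/1791) = +(1791/49).
Reduce top mod 49: now compute (27/49).
Reciprocity: 27 ≡ 3 and 49 ≡ 1 (mod 4), so (27/49) = +(49/27).
Reduce top mod 27: now compute (22/27).
Pull out 2: since 27 ≡ 3 (mod 8), (2/27) = -1.
Reciprocity: 11 ≡ 3 and 27 ≡ 3 (mod 4), so (11/27) = −(27/11).
Reduce top mod 11: now compute (5/11).
Reciprocity: 5 ≡ 1 and 11 ≡ 3 (mod 4), so (5/11) = +(11/5).
Reduce top mod 5: now compute (1/5).
Reached (1/5) = 1. Collecting the sign flips along the way, the symbol is +1.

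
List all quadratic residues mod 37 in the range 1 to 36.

Square k = 1,…,18 (k and 37−k give the same square):
1²=1, 2²=4, 3²=9, 4²=16, 5²=25, 6²=36, 7²≡12, 8²≡27, 9²≡7, 10²≡26, 11²≡10, 12²≡33, 13²≡21, 14²≡11, 15²≡3, 16²≡34, 17²≡30, 18²≡28 (mod 37).
So the quadratic residues mod 37 are {1, 3, 4, 7, 9, 10, 11, 12, 16, 21, 25, 26, 27, 28, 30, 33, 34, 36}.

1,3,4,7,9,10,11,12,16,21,25,26,27,28,30,33,34,36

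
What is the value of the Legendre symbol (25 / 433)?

1

Euler's criterion: (25/433) ≡ 25^216 (mod 433).
25^2 ≡ 192 (mod 433)
25^4 ≡ 59 (mod 433)
25^8 ≡ 17 (mod 433)
25^16 ≡ 289 (mod 433)
25^32 ≡ 385 (mod 433)
25^64 ≡ 139 (mod 433)
25^128 ≡ 269 (mod 433)
25^216 = 25^(128+64+16+8) ≡ 1 (mod 433).
Result is 1, so (25/433) = 1.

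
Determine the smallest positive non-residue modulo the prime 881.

(2/881) = +1, so 2 is a residue.
(3/881) = −1, so 3 is the smallest positive non-residue mod 881.

3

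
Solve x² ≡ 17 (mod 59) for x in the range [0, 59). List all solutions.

Since 59 ≡ 3 (mod 4), a square root of 17 is 17^((59+1)/4) = 17^15 mod 59.
Repeated squaring: 17^2≡53, 17^4≡36, 17^8≡57 (mod 59).
17^15 = 17^(8+4+2+1) ≡ 28 (mod 59).
Check: 28² = 784 ≡ 17 (mod 59). The two roots are 28 and 31.

28, 31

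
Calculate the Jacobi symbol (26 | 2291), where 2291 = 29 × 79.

Pull out 2: since 2291 ≡ 3 (mod 8), (2/2291) = -1.
Reciprocity: 13 ≡ 1 and 2291 ≡ 3 (mod 4), so (13/2291) = +(2291/13).
Reduce top mod 13: now compute (3/13).
Reciprocity: 3 ≡ 3 and 13 ≡ 1 (mod 4), so (3/13) = +(13/3).
Reduce top mod 3: now compute (1/3).
Reached (1/3) = 1. Collecting the sign flips along the way, the symbol is -1.

-1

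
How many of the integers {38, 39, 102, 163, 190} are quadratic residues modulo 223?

(38/223) = +1 → QR.
(39/223) = +1 → QR.
(102/223) = -1 → non-residue.
(163/223) = -1 → non-residue.
(190/223) = -1 → non-residue.
Total quadratic residues among the 5: 2.

2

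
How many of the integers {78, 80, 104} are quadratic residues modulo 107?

0

(78/107) = -1 → non-residue.
(80/107) = -1 → non-residue.
(104/107) = -1 → non-residue.
Total quadratic residues among the 3: 0.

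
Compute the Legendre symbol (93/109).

1

Reciprocity: 93 ≡ 1 and 109 ≡ 1 (mod 4), so (93/109) = +(109/93).
Reduce top mod 93: now compute (16/93).
Pull out 2^4: since 93 ≡ 5 (mod 8), (2/93) = -1, so (2/93)^4 = +1.
Reached (1/93) = 1. Collecting the sign flips along the way, the symbol is +1.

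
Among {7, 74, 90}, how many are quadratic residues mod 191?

1

(7/191) = -1 → non-residue.
(74/191) = -1 → non-residue.
(90/191) = +1 → QR.
Total quadratic residues among the 3: 1.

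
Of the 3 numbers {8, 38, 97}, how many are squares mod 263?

(8/263) = +1 → QR.
(38/263) = -1 → non-residue.
(97/263) = -1 → non-residue.
Total quadratic residues among the 3: 1.

1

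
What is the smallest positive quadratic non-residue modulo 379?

(2/379) = −1, so 2 is the smallest positive non-residue mod 379.

2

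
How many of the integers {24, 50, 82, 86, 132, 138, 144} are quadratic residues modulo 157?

(24/157) = -1 → non-residue.
(50/157) = -1 → non-residue.
(82/157) = +1 → QR.
(86/157) = +1 → QR.
(132/157) = +1 → QR.
(138/157) = +1 → QR.
(144/157) = +1 → QR.
Total quadratic residues among the 7: 5.

5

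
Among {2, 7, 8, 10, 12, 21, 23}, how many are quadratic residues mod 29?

(2/29) = -1 → non-residue.
(7/29) = +1 → QR.
(8/29) = -1 → non-residue.
(10/29) = -1 → non-residue.
(12/29) = -1 → non-residue.
(21/29) = -1 → non-residue.
(23/29) = +1 → QR.
Total quadratic residues among the 7: 2.

2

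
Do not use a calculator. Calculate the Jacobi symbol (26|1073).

Pull out 2: since 1073 ≡ 1 (mod 8), (2/1073) = +1.
Reciprocity: 13 ≡ 1 and 1073 ≡ 1 (mod 4), so (13/1073) = +(1073/13).
Reduce top mod 13: now compute (7/13).
Reciprocity: 7 ≡ 3 and 13 ≡ 1 (mod 4), so (7/13) = +(13/7).
Reduce top mod 7: now compute (6/7).
Pull out 2: since 7 ≡ 7 (mod 8), (2/7) = +1.
Reciprocity: 3 ≡ 3 and 7 ≡ 3 (mod 4), so (3/7) = −(7/3).
Reduce top mod 3: now compute (1/3).
Reached (1/3) = 1. Collecting the sign flips along the way, the symbol is -1.

-1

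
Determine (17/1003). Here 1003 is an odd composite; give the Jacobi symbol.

Reciprocity: 17 ≡ 1 and 1003 ≡ 3 (mod 4), so (17/1003) = +(1003/17).
Reduce top mod 17: now compute (0/17).
Top reduces to 0: gcd > 1, so the symbol is 0.

0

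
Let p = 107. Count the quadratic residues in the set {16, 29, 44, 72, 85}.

4

(16/107) = +1 → QR.
(29/107) = +1 → QR.
(44/107) = +1 → QR.
(72/107) = -1 → non-residue.
(85/107) = +1 → QR.
Total quadratic residues among the 5: 4.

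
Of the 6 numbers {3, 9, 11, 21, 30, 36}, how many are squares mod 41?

(3/41) = -1 → non-residue.
(9/41) = +1 → QR.
(11/41) = -1 → non-residue.
(21/41) = +1 → QR.
(30/41) = -1 → non-residue.
(36/41) = +1 → QR.
Total quadratic residues among the 6: 3.

3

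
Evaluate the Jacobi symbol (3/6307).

Reciprocity: 3 ≡ 3 and 6307 ≡ 3 (mod 4), so (3/6307) = −(6307/3).
Reduce top mod 3: now compute (1/3).
Reached (1/3) = 1. Collecting the sign flips along the way, the symbol is -1.

-1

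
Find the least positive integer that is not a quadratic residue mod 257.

3

(2/257) = +1, so 2 is a residue.
(3/257) = −1, so 3 is the smallest positive non-residue mod 257.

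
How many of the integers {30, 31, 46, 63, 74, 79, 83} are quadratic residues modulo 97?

(30/97) = -1 → non-residue.
(31/97) = +1 → QR.
(46/97) = -1 → non-residue.
(63/97) = -1 → non-residue.
(74/97) = -1 → non-residue.
(79/97) = +1 → QR.
(83/97) = -1 → non-residue.
Total quadratic residues among the 7: 2.

2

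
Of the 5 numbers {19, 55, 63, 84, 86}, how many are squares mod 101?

2

(19/101) = +1 → QR.
(55/101) = -1 → non-residue.
(63/101) = -1 → non-residue.
(84/101) = +1 → QR.
(86/101) = -1 → non-residue.
Total quadratic residues among the 5: 2.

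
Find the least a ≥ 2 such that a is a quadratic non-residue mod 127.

3

(2/127) = +1, so 2 is a residue.
(3/127) = −1, so 3 is the smallest positive non-residue mod 127.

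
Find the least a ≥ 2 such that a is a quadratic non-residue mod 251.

2

(2/251) = −1, so 2 is the smallest positive non-residue mod 251.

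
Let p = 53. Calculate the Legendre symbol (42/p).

1

Pull out 2: since 53 ≡ 5 (mod 8), (2/53) = -1.
Reciprocity: 21 ≡ 1 and 53 ≡ 1 (mod 4), so (21/53) = +(53/21).
Reduce top mod 21: now compute (11/21).
Reciprocity: 11 ≡ 3 and 21 ≡ 1 (mod 4), so (11/21) = +(21/11).
Reduce top mod 11: now compute (10/11).
Pull out 2: since 11 ≡ 3 (mod 8), (2/11) = -1.
Reciprocity: 5 ≡ 1 and 11 ≡ 3 (mod 4), so (5/11) = +(11/5).
Reduce top mod 5: now compute (1/5).
Reached (1/5) = 1. Collecting the sign flips along the way, the symbol is +1.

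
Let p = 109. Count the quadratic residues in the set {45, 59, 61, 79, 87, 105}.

4

(45/109) = +1 → QR.
(59/109) = -1 → non-residue.
(61/109) = +1 → QR.
(79/109) = -1 → non-residue.
(87/109) = +1 → QR.
(105/109) = +1 → QR.
Total quadratic residues among the 6: 4.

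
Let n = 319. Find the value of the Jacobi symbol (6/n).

Pull out 2: since 319 ≡ 7 (mod 8), (2/319) = +1.
Reciprocity: 3 ≡ 3 and 319 ≡ 3 (mod 4), so (3/319) = −(319/3).
Reduce top mod 3: now compute (1/3).
Reached (1/3) = 1. Collecting the sign flips along the way, the symbol is -1.

-1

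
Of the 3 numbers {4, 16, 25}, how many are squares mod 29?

3

(4/29) = +1 → QR.
(16/29) = +1 → QR.
(25/29) = +1 → QR.
Total quadratic residues among the 3: 3.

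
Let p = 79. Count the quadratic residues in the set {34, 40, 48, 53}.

1

(34/79) = -1 → non-residue.
(40/79) = +1 → QR.
(48/79) = -1 → non-residue.
(53/79) = -1 → non-residue.
Total quadratic residues among the 4: 1.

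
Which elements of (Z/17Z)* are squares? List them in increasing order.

1,2,4,8,9,13,15,16

Square k = 1,…,8 (k and 17−k give the same square):
1²=1, 2²=4, 3²=9, 4²=16, 5²≡8, 6²≡2, 7²≡15, 8²≡13 (mod 17).
So the quadratic residues mod 17 are {1, 2, 4, 8, 9, 13, 15, 16}.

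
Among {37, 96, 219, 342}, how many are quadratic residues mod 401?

0

(37/401) = -1 → non-residue.
(96/401) = -1 → non-residue.
(219/401) = -1 → non-residue.
(342/401) = -1 → non-residue.
Total quadratic residues among the 4: 0.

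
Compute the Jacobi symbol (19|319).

1

Reciprocity: 19 ≡ 3 and 319 ≡ 3 (mod 4), so (19/319) = −(319/19).
Reduce top mod 19: now compute (15/19).
Reciprocity: 15 ≡ 3 and 19 ≡ 3 (mod 4), so (15/19) = −(19/15).
Reduce top mod 15: now compute (4/15).
Pull out 2^2: since 15 ≡ 7 (mod 8), (2/15) = +1, so (2/15)^2 = +1.
Reached (1/15) = 1. Collecting the sign flips along the way, the symbol is +1.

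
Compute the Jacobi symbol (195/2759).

1

Reciprocity: 195 ≡ 3 and 2759 ≡ 3 (mod 4), so (195/2759) = −(2759/195).
Reduce top mod 195: now compute (29/195).
Reciprocity: 29 ≡ 1 and 195 ≡ 3 (mod 4), so (29/195) = +(195/29).
Reduce top mod 29: now compute (21/29).
Reciprocity: 21 ≡ 1 and 29 ≡ 1 (mod 4), so (21/29) = +(29/21).
Reduce top mod 21: now compute (8/21).
Pull out 2^3: since 21 ≡ 5 (mod 8), (2/21) = -1, so (2/21)^3 = -1.
Reached (1/21) = 1. Collecting the sign flips along the way, the symbol is +1.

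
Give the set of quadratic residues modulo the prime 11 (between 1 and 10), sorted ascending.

1,3,4,5,9

Square k = 1,…,5 (k and 11−k give the same square):
1²=1, 2²=4, 3²=9, 4²≡5, 5²≡3 (mod 11).
So the quadratic residues mod 11 are {1, 3, 4, 5, 9}.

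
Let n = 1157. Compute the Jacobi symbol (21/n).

-1

Reciprocity: 21 ≡ 1 and 1157 ≡ 1 (mod 4), so (21/1157) = +(1157/21).
Reduce top mod 21: now compute (2/21).
Pull out 2: since 21 ≡ 5 (mod 8), (2/21) = -1.
Reached (1/21) = 1. Collecting the sign flips along the way, the symbol is -1.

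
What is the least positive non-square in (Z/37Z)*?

(2/37) = −1, so 2 is the smallest positive non-residue mod 37.

2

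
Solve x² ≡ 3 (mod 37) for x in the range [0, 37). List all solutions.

37 ≡ 1 (mod 4), so we find a root by search.
Trying successive values, 15² = 225 ≡ 3 (mod 37). The other root is 37 − 15 = 22.

15, 22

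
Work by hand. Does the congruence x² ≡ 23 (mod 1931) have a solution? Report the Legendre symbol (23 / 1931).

1

Reciprocity: 23 ≡ 3 and 1931 ≡ 3 (mod 4), so (23/1931) = −(1931/23).
Reduce top mod 23: now compute (22/23).
Pull out 2: since 23 ≡ 7 (mod 8), (2/23) = +1.
Reciprocity: 11 ≡ 3 and 23 ≡ 3 (mod 4), so (11/23) = −(23/11).
Reduce top mod 11: now compute (1/11).
Reached (1/11) = 1. Collecting the sign flips along the way, the symbol is +1.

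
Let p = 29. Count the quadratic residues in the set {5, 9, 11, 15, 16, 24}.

4

(5/29) = +1 → QR.
(9/29) = +1 → QR.
(11/29) = -1 → non-residue.
(15/29) = -1 → non-residue.
(16/29) = +1 → QR.
(24/29) = +1 → QR.
Total quadratic residues among the 6: 4.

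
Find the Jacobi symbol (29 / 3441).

-1

Reciprocity: 29 ≡ 1 and 3441 ≡ 1 (mod 4), so (29/3441) = +(3441/29).
Reduce top mod 29: now compute (19/29).
Reciprocity: 19 ≡ 3 and 29 ≡ 1 (mod 4), so (19/29) = +(29/19).
Reduce top mod 19: now compute (10/19).
Pull out 2: since 19 ≡ 3 (mod 8), (2/19) = -1.
Reciprocity: 5 ≡ 1 and 19 ≡ 3 (mod 4), so (5/19) = +(19/5).
Reduce top mod 5: now compute (4/5).
Pull out 2^2: since 5 ≡ 5 (mod 8), (2/5) = -1, so (2/5)^2 = +1.
Reached (1/5) = 1. Collecting the sign flips along the way, the symbol is -1.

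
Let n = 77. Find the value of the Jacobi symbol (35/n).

Reciprocity: 35 ≡ 3 and 77 ≡ 1 (mod 4), so (35/77) = +(77/35).
Reduce top mod 35: now compute (7/35).
Reciprocity: 7 ≡ 3 and 35 ≡ 3 (mod 4), so (7/35) = −(35/7).
Reduce top mod 7: now compute (0/7).
Top reduces to 0: gcd > 1, so the symbol is 0.

0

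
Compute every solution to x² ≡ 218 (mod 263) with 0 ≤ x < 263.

84, 179

Since 263 ≡ 3 (mod 4), a square root of 218 is 218^((263+1)/4) = 218^66 mod 263.
Repeated squaring: 218^2≡184, 218^4≡192, 218^8≡44, 218^16≡95, 218^32≡83, 218^64≡51 (mod 263).
218^66 = 218^(64+2) ≡ 179 (mod 263).
Check: 179² = 32041 ≡ 218 (mod 263). The two roots are 84 and 179.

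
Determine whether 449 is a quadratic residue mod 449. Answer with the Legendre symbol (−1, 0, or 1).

First reduce: 449 ≡ 0 (mod 449).
Top reduces to 0: gcd > 1, so the symbol is 0.

0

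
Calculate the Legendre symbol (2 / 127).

Euler's criterion: (2/127) ≡ 2^63 (mod 127).
2^2 ≡ 4 (mod 127)
2^4 ≡ 16 (mod 127)
2^8 ≡ 2 (mod 127)
2^16 ≡ 4 (mod 127)
2^32 ≡ 16 (mod 127)
2^63 = 2^(32+16+8+4+2+1) ≡ 1 (mod 127).
Result is 1, so (2/127) = 1.

1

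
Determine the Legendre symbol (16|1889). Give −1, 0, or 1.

Pull out 2^4: since 1889 ≡ 1 (mod 8), (2/1889) = +1, so (2/1889)^4 = +1.
Reached (1/1889) = 1. Collecting the sign flips along the way, the symbol is +1.

1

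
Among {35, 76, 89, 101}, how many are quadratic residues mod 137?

2

(35/137) = -1 → non-residue.
(76/137) = +1 → QR.
(89/137) = -1 → non-residue.
(101/137) = +1 → QR.
Total quadratic residues among the 4: 2.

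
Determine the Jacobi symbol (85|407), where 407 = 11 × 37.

Reciprocity: 85 ≡ 1 and 407 ≡ 3 (mod 4), so (85/407) = +(407/85).
Reduce top mod 85: now compute (67/85).
Reciprocity: 67 ≡ 3 and 85 ≡ 1 (mod 4), so (67/85) = +(85/67).
Reduce top mod 67: now compute (18/67).
Pull out 2: since 67 ≡ 3 (mod 8), (2/67) = -1.
Reciprocity: 9 ≡ 1 and 67 ≡ 3 (mod 4), so (9/67) = +(67/9).
Reduce top mod 9: now compute (4/9).
Pull out 2^2: since 9 ≡ 1 (mod 8), (2/9) = +1, so (2/9)^2 = +1.
Reached (1/9) = 1. Collecting the sign flips along the way, the symbol is -1.

-1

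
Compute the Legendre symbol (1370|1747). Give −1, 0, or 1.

Pull out 2: since 1747 ≡ 3 (mod 8), (2/1747) = -1.
Reciprocity: 685 ≡ 1 and 1747 ≡ 3 (mod 4), so (685/1747) = +(1747/685).
Reduce top mod 685: now compute (377/685).
Reciprocity: 377 ≡ 1 and 685 ≡ 1 (mod 4), so (377/685) = +(685/377).
Reduce top mod 377: now compute (308/377).
Pull out 2^2: since 377 ≡ 1 (mod 8), (2/377) = +1, so (2/377)^2 = +1.
Reciprocity: 77 ≡ 1 and 377 ≡ 1 (mod 4), so (77/377) = +(377/77).
Reduce top mod 77: now compute (69/77).
Reciprocity: 69 ≡ 1 and 77 ≡ 1 (mod 4), so (69/77) = +(77/69).
Reduce top mod 69: now compute (8/69).
Pull out 2^3: since 69 ≡ 5 (mod 8), (2/69) = -1, so (2/69)^3 = -1.
Reached (1/69) = 1. Collecting the sign flips along the way, the symbol is +1.

1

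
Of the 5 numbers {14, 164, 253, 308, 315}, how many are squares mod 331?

(14/331) = +1 → QR.
(164/331) = -1 → non-residue.
(253/331) = +1 → QR.
(308/331) = +1 → QR.
(315/331) = -1 → non-residue.
Total quadratic residues among the 5: 3.

3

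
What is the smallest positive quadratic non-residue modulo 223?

(2/223) = +1, so 2 is a residue.
(3/223) = −1, so 3 is the smallest positive non-residue mod 223.

3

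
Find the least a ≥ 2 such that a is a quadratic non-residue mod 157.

(2/157) = −1, so 2 is the smallest positive non-residue mod 157.

2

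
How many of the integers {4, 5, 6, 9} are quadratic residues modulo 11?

(4/11) = +1 → QR.
(5/11) = +1 → QR.
(6/11) = -1 → non-residue.
(9/11) = +1 → QR.
Total quadratic residues among the 4: 3.

3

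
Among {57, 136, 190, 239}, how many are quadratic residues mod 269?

4

(57/269) = +1 → QR.
(136/269) = +1 → QR.
(190/269) = +1 → QR.
(239/269) = +1 → QR.
Total quadratic residues among the 4: 4.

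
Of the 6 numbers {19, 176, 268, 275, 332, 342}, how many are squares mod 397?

(19/397) = +1 → QR.
(176/397) = +1 → QR.
(268/397) = +1 → QR.
(275/397) = +1 → QR.
(332/397) = +1 → QR.
(342/397) = -1 → non-residue.
Total quadratic residues among the 6: 5.

5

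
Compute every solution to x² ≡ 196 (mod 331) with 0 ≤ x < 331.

Since 331 ≡ 3 (mod 4), a square root of 196 is 196^((331+1)/4) = 196^83 mod 331.
Repeated squaring: 196^2≡20, 196^4≡69, 196^8≡127, 196^16≡241, 196^32≡156, 196^64≡173 (mod 331).
196^83 = 196^(64+16+2+1) ≡ 14 (mod 331).
Check: 14² = 196 ≡ 196 (mod 331). The two roots are 14 and 317.

14, 317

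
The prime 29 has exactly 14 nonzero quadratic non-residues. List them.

Square k = 1,…,14 (k and 29−k give the same square):
1²=1, 2²=4, 3²=9, 4²=16, 5²=25, 6²≡7, 7²≡20, 8²≡6, 9²≡23, 10²≡13, 11²≡5, 12²≡28, 13²≡24, 14²≡22 (mod 29).
The residues are {1, 4, 5, 6, 7, 9, 13, 16, 20, 22, 23, 24, 25, 28}; the non-residues are the remaining 14 nonzero classes.

2, 3, 8, 10, 11, 12, 14, 15, 17, 18, 19, 21, 26, 27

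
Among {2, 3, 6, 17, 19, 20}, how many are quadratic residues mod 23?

(2/23) = +1 → QR.
(3/23) = +1 → QR.
(6/23) = +1 → QR.
(17/23) = -1 → non-residue.
(19/23) = -1 → non-residue.
(20/23) = -1 → non-residue.
Total quadratic residues among the 6: 3.

3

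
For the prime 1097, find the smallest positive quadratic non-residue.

3

(2/1097) = +1, so 2 is a residue.
(3/1097) = −1, so 3 is the smallest positive non-residue mod 1097.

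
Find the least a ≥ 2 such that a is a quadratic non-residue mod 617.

3

(2/617) = +1, so 2 is a residue.
(3/617) = −1, so 3 is the smallest positive non-residue mod 617.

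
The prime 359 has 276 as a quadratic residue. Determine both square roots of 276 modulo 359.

Since 359 ≡ 3 (mod 4), a square root of 276 is 276^((359+1)/4) = 276^90 mod 359.
Repeated squaring: 276^2≡68, 276^4≡316, 276^8≡54, 276^16≡44, 276^32≡141, 276^64≡136 (mod 359).
276^90 = 276^(64+16+8+2) ≡ 294 (mod 359).
Check: 294² = 86436 ≡ 276 (mod 359). The two roots are 65 and 294.

65, 294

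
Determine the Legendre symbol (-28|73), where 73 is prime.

-1

Euler's criterion: (-28/73) ≡ 45^36 (mod 73).
45^2 ≡ 54 (mod 73)
45^4 ≡ 69 (mod 73)
45^8 ≡ 16 (mod 73)
45^16 ≡ 37 (mod 73)
45^32 ≡ 55 (mod 73)
45^36 = 45^(32+4) ≡ 72 (mod 73).
Result is 72 ≡ −1, so (-28/73) = −1.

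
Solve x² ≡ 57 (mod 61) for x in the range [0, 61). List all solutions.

61 ≡ 1 (mod 4), so we find a root by search.
Trying successive values, 22² = 484 ≡ 57 (mod 61). The other root is 61 − 22 = 39.

22, 39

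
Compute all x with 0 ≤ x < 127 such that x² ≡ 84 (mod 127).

Since 127 ≡ 3 (mod 4), a square root of 84 is 84^((127+1)/4) = 84^32 mod 127.
Repeated squaring: 84^2≡71, 84^4≡88, 84^8≡124, 84^16≡9, 84^32≡81 (mod 127).
84^32 = 84^(32) ≡ 81 (mod 127).
Check: 81² = 6561 ≡ 84 (mod 127). The two roots are 46 and 81.

46, 81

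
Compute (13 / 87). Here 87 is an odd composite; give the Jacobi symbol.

1

Reciprocity: 13 ≡ 1 and 87 ≡ 3 (mod 4), so (13/87) = +(87/13).
Reduce top mod 13: now compute (9/13).
Reciprocity: 9 ≡ 1 and 13 ≡ 1 (mod 4), so (9/13) = +(13/9).
Reduce top mod 9: now compute (4/9).
Pull out 2^2: since 9 ≡ 1 (mod 8), (2/9) = +1, so (2/9)^2 = +1.
Reached (1/9) = 1. Collecting the sign flips along the way, the symbol is +1.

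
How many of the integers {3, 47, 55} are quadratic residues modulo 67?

(3/67) = -1 → non-residue.
(47/67) = +1 → QR.
(55/67) = +1 → QR.
Total quadratic residues among the 3: 2.

2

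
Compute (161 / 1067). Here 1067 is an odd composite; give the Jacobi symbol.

-1

Reciprocity: 161 ≡ 1 and 1067 ≡ 3 (mod 4), so (161/1067) = +(1067/161).
Reduce top mod 161: now compute (101/161).
Reciprocity: 101 ≡ 1 and 161 ≡ 1 (mod 4), so (101/161) = +(161/101).
Reduce top mod 101: now compute (60/101).
Pull out 2^2: since 101 ≡ 5 (mod 8), (2/101) = -1, so (2/101)^2 = +1.
Reciprocity: 15 ≡ 3 and 101 ≡ 1 (mod 4), so (15/101) = +(101/15).
Reduce top mod 15: now compute (11/15).
Reciprocity: 11 ≡ 3 and 15 ≡ 3 (mod 4), so (11/15) = −(15/11).
Reduce top mod 11: now compute (4/11).
Pull out 2^2: since 11 ≡ 3 (mod 8), (2/11) = -1, so (2/11)^2 = +1.
Reached (1/11) = 1. Collecting the sign flips along the way, the symbol is -1.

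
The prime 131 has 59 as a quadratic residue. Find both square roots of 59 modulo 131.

Since 131 ≡ 3 (mod 4), a square root of 59 is 59^((131+1)/4) = 59^33 mod 131.
Repeated squaring: 59^2≡75, 59^4≡123, 59^8≡64, 59^16≡35, 59^32≡46 (mod 131).
59^33 = 59^(32+1) ≡ 94 (mod 131).
Check: 94² = 8836 ≡ 59 (mod 131). The two roots are 37 and 94.

37, 94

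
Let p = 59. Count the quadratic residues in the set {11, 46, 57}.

(11/59) = -1 → non-residue.
(46/59) = +1 → QR.
(57/59) = +1 → QR.
Total quadratic residues among the 3: 2.

2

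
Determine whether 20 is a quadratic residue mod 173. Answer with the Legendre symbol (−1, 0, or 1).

Euler's criterion: (20/173) ≡ 20^86 (mod 173).
20^2 ≡ 54 (mod 173)
20^4 ≡ 148 (mod 173)
20^8 ≡ 106 (mod 173)
20^16 ≡ 164 (mod 173)
20^32 ≡ 81 (mod 173)
20^64 ≡ 160 (mod 173)
20^86 = 20^(64+16+4+2) ≡ 172 (mod 173).
Result is 172 ≡ −1, so (20/173) = −1.

-1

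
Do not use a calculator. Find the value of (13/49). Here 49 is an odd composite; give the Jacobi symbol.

1

Reciprocity: 13 ≡ 1 and 49 ≡ 1 (mod 4), so (13/49) = +(49/13).
Reduce top mod 13: now compute (10/13).
Pull out 2: since 13 ≡ 5 (mod 8), (2/13) = -1.
Reciprocity: 5 ≡ 1 and 13 ≡ 1 (mod 4), so (5/13) = +(13/5).
Reduce top mod 5: now compute (3/5).
Reciprocity: 3 ≡ 3 and 5 ≡ 1 (mod 4), so (3/5) = +(5/3).
Reduce top mod 3: now compute (2/3).
Pull out 2: since 3 ≡ 3 (mod 8), (2/3) = -1.
Reached (1/3) = 1. Collecting the sign flips along the way, the symbol is +1.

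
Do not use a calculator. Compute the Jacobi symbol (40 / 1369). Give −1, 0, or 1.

Pull out 2^3: since 1369 ≡ 1 (mod 8), (2/1369) = +1, so (2/1369)^3 = +1.
Reciprocity: 5 ≡ 1 and 1369 ≡ 1 (mod 4), so (5/1369) = +(1369/5).
Reduce top mod 5: now compute (4/5).
Pull out 2^2: since 5 ≡ 5 (mod 8), (2/5) = -1, so (2/5)^2 = +1.
Reached (1/5) = 1. Collecting the sign flips along the way, the symbol is +1.

1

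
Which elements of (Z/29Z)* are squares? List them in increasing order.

1, 4, 5, 6, 7, 9, 13, 16, 20, 22, 23, 24, 25, 28

Square k = 1,…,14 (k and 29−k give the same square):
1²=1, 2²=4, 3²=9, 4²=16, 5²=25, 6²≡7, 7²≡20, 8²≡6, 9²≡23, 10²≡13, 11²≡5, 12²≡28, 13²≡24, 14²≡22 (mod 29).
So the quadratic residues mod 29 are {1, 4, 5, 6, 7, 9, 13, 16, 20, 22, 23, 24, 25, 28}.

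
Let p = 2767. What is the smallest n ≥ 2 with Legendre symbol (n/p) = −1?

(2/2767) = +1, so 2 is a residue.
(3/2767) = −1, so 3 is the smallest positive non-residue mod 2767.

3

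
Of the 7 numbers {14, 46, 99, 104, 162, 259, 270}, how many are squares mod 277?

(14/277) = -1 → non-residue.
(46/277) = -1 → non-residue.
(99/277) = -1 → non-residue.
(104/277) = -1 → non-residue.
(162/277) = -1 → non-residue.
(259/277) = -1 → non-residue.
(270/277) = +1 → QR.
Total quadratic residues among the 7: 1.

1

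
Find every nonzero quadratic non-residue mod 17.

3, 5, 6, 7, 10, 11, 12, 14

Square k = 1,…,8 (k and 17−k give the same square):
1²=1, 2²=4, 3²=9, 4²=16, 5²≡8, 6²≡2, 7²≡15, 8²≡13 (mod 17).
The residues are {1, 2, 4, 8, 9, 13, 15, 16}; the non-residues are the remaining 8 nonzero classes.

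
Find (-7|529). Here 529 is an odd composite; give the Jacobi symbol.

1

First reduce: -7 ≡ 522 (mod 529).
Pull out 2: since 529 ≡ 1 (mod 8), (2/529) = +1.
Reciprocity: 261 ≡ 1 and 529 ≡ 1 (mod 4), so (261/529) = +(529/261).
Reduce top mod 261: now compute (7/261).
Reciprocity: 7 ≡ 3 and 261 ≡ 1 (mod 4), so (7/261) = +(261/7).
Reduce top mod 7: now compute (2/7).
Pull out 2: since 7 ≡ 7 (mod 8), (2/7) = +1.
Reached (1/7) = 1. Collecting the sign flips along the way, the symbol is +1.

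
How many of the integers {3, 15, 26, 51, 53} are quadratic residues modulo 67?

(3/67) = -1 → non-residue.
(15/67) = +1 → QR.
(26/67) = +1 → QR.
(51/67) = -1 → non-residue.
(53/67) = -1 → non-residue.
Total quadratic residues among the 5: 2.

2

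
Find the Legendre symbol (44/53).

Pull out 2^2: since 53 ≡ 5 (mod 8), (2/53) = -1, so (2/53)^2 = +1.
Reciprocity: 11 ≡ 3 and 53 ≡ 1 (mod 4), so (11/53) = +(53/11).
Reduce top mod 11: now compute (9/11).
Reciprocity: 9 ≡ 1 and 11 ≡ 3 (mod 4), so (9/11) = +(11/9).
Reduce top mod 9: now compute (2/9).
Pull out 2: since 9 ≡ 1 (mod 8), (2/9) = +1.
Reached (1/9) = 1. Collecting the sign flips along the way, the symbol is +1.

1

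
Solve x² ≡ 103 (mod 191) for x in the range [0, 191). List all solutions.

Since 191 ≡ 3 (mod 4), a square root of 103 is 103^((191+1)/4) = 103^48 mod 191.
Repeated squaring: 103^2≡104, 103^4≡120, 103^8≡75, 103^16≡86, 103^32≡138 (mod 191).
103^48 = 103^(32+16) ≡ 26 (mod 191).
Check: 26² = 676 ≡ 103 (mod 191). The two roots are 26 and 165.

26, 165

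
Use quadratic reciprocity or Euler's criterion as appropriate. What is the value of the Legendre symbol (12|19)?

-1

Pull out 2^2: since 19 ≡ 3 (mod 8), (2/19) = -1, so (2/19)^2 = +1.
Reciprocity: 3 ≡ 3 and 19 ≡ 3 (mod 4), so (3/19) = −(19/3).
Reduce top mod 3: now compute (1/3).
Reached (1/3) = 1. Collecting the sign flips along the way, the symbol is -1.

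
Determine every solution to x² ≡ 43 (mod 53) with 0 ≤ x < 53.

19, 34

53 ≡ 1 (mod 4), so we find a root by search.
Trying successive values, 19² = 361 ≡ 43 (mod 53). The other root is 53 − 19 = 34.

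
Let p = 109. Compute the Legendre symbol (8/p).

-1

Euler's criterion: (8/109) ≡ 8^54 (mod 109).
8^2 ≡ 64 (mod 109)
8^4 ≡ 63 (mod 109)
8^8 ≡ 45 (mod 109)
8^16 ≡ 63 (mod 109)
8^32 ≡ 45 (mod 109)
8^54 = 8^(32+16+4+2) ≡ 108 (mod 109).
Result is 108 ≡ −1, so (8/109) = −1.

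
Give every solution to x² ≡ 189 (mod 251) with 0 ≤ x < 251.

38, 213

Since 251 ≡ 3 (mod 4), a square root of 189 is 189^((251+1)/4) = 189^63 mod 251.
Repeated squaring: 189^2≡79, 189^4≡217, 189^8≡152, 189^16≡12, 189^32≡144 (mod 251).
189^63 = 189^(32+16+8+4+2+1) ≡ 38 (mod 251).
Check: 38² = 1444 ≡ 189 (mod 251). The two roots are 38 and 213.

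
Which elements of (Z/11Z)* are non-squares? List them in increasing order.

2 6 7 8 10

Square k = 1,…,5 (k and 11−k give the same square):
1²=1, 2²=4, 3²=9, 4²≡5, 5²≡3 (mod 11).
The residues are {1, 3, 4, 5, 9}; the non-residues are the remaining 5 nonzero classes.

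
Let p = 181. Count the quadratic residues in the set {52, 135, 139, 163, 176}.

(52/181) = +1 → QR.
(135/181) = +1 → QR.
(139/181) = +1 → QR.
(163/181) = -1 → non-residue.
(176/181) = +1 → QR.
Total quadratic residues among the 5: 4.

4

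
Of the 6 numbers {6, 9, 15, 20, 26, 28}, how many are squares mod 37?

(6/37) = -1 → non-residue.
(9/37) = +1 → QR.
(15/37) = -1 → non-residue.
(20/37) = -1 → non-residue.
(26/37) = +1 → QR.
(28/37) = +1 → QR.
Total quadratic residues among the 6: 3.

3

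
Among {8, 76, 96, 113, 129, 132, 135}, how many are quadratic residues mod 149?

(8/149) = -1 → non-residue.
(76/149) = +1 → QR.
(96/149) = +1 → QR.
(113/149) = +1 → QR.
(129/149) = +1 → QR.
(132/149) = +1 → QR.
(135/149) = -1 → non-residue.
Total quadratic residues among the 7: 5.

5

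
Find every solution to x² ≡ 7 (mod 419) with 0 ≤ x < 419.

114, 305

Since 419 ≡ 3 (mod 4), a square root of 7 is 7^((419+1)/4) = 7^105 mod 419.
Repeated squaring: 7^2≡49, 7^4≡306, 7^8≡199, 7^16≡215, 7^32≡135, 7^64≡208 (mod 419).
7^105 = 7^(64+32+8+1) ≡ 114 (mod 419).
Check: 114² = 12996 ≡ 7 (mod 419). The two roots are 114 and 305.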